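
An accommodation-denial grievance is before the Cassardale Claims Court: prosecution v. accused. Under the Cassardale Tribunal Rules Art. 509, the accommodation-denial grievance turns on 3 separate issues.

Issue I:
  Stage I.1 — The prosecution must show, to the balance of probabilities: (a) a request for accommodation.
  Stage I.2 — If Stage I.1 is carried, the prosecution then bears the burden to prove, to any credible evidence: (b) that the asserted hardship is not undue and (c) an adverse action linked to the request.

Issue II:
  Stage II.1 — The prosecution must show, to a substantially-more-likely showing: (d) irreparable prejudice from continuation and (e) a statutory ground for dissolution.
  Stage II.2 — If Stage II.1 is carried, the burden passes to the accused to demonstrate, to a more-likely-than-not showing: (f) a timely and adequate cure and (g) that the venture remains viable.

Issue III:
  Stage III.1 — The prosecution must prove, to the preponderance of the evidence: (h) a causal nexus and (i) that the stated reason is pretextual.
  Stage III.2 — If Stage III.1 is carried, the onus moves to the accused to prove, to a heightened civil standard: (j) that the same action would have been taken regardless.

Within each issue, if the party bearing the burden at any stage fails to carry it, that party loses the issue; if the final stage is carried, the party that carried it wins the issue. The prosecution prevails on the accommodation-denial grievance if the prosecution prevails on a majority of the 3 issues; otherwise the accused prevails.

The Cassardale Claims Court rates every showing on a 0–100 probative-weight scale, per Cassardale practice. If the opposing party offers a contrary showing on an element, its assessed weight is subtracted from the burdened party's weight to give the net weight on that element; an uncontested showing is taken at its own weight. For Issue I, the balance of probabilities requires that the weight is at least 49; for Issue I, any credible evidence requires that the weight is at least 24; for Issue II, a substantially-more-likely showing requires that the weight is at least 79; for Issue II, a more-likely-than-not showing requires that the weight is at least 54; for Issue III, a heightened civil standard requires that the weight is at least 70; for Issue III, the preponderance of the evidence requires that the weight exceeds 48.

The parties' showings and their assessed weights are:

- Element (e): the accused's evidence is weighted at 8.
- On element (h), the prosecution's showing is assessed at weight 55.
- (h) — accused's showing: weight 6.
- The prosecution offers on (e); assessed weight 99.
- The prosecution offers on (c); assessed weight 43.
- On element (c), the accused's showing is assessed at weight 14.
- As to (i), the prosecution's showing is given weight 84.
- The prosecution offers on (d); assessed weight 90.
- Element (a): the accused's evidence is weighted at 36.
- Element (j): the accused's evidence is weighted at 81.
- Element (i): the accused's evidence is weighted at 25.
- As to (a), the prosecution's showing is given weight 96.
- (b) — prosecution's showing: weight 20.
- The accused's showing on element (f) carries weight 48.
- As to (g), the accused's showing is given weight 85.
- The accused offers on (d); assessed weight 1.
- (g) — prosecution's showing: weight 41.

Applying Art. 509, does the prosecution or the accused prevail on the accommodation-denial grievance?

accused

— Issue I —
Stage I.1 — burden on prosecution; standard: the balance of probabilities (weight is at least 49).
    (a): 96 − 36 = 60 ≥ 49 [met]
  All elements met. The prosecution retains the burden for Stage I.2.
Stage I.2 — burden on prosecution; standard: any credible evidence (weight is at least 24).
    (b): 20 < 24 [not met]
    (c): 43 − 14 = 29 ≥ 24 [met]
  Stage I.2 not carried; the prosecution fails its burden.
The accused prevails on this issue.
— Issue II —
Stage II.1 (prosecution, a substantially-more-likely showing, weight is at least 79): (d) net 90−1=89 ≥ 79 — meets; (e) net 99−8=91 ≥ 79 — meets.
  All elements met. The burden passes to the accused.
Stage II.2 (accused, a more-likely-than-not showing, weight is at least 54): (f) 48 < 54 — fails; (g) net 85−41=44 < 54 — fails.
  Not every element is met, so the accused fails to carry Stage II.2.
The prosecution prevails on this issue.
— Issue III —
Stage III.1 — burden on prosecution; standard: the preponderance of the evidence (weight exceeds 48).
    (h): 55 − 6 = 49 > 48 [met]
    (i): 84 − 25 = 59 > 48 [met]
  The prosecution carries Stage III.1; the accused now bears the burden.
Stage III.2 — burden on accused; standard: a heightened civil standard (weight is at least 70).
    (j): 81 ≥ 70 [met]
  The accused carries the last stage.
With every stage satisfied, the accused prevails on this issue.
Per-issue: Issue I → accused; Issue II → prosecution; Issue III → accused. The prosecution must prevail on a majority of issues; overall, the accused prevails.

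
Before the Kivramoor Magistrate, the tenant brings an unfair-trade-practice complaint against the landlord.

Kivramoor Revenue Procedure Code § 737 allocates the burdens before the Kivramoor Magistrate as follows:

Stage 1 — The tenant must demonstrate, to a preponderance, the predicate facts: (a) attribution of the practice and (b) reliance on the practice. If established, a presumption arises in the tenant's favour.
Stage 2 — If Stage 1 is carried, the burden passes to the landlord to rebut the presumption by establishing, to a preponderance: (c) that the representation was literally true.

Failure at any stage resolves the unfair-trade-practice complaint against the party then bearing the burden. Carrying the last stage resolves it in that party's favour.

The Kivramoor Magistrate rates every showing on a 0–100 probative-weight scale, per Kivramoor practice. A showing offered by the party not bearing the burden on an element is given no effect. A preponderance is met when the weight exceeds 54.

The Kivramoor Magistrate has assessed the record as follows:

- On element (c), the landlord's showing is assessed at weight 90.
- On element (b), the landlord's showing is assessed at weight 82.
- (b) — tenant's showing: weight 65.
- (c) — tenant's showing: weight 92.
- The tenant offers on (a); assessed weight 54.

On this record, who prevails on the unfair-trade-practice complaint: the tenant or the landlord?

landlord

Stage 1 — burden on tenant; standard: a preponderance (weight exceeds 54).
    (a): 54 ≤ 54 [not met]
    (b): 65 (landlord's 82 disregarded) > 54 [met]
  Stage 1 not carried; the tenant fails its burden.
So the landlord prevails.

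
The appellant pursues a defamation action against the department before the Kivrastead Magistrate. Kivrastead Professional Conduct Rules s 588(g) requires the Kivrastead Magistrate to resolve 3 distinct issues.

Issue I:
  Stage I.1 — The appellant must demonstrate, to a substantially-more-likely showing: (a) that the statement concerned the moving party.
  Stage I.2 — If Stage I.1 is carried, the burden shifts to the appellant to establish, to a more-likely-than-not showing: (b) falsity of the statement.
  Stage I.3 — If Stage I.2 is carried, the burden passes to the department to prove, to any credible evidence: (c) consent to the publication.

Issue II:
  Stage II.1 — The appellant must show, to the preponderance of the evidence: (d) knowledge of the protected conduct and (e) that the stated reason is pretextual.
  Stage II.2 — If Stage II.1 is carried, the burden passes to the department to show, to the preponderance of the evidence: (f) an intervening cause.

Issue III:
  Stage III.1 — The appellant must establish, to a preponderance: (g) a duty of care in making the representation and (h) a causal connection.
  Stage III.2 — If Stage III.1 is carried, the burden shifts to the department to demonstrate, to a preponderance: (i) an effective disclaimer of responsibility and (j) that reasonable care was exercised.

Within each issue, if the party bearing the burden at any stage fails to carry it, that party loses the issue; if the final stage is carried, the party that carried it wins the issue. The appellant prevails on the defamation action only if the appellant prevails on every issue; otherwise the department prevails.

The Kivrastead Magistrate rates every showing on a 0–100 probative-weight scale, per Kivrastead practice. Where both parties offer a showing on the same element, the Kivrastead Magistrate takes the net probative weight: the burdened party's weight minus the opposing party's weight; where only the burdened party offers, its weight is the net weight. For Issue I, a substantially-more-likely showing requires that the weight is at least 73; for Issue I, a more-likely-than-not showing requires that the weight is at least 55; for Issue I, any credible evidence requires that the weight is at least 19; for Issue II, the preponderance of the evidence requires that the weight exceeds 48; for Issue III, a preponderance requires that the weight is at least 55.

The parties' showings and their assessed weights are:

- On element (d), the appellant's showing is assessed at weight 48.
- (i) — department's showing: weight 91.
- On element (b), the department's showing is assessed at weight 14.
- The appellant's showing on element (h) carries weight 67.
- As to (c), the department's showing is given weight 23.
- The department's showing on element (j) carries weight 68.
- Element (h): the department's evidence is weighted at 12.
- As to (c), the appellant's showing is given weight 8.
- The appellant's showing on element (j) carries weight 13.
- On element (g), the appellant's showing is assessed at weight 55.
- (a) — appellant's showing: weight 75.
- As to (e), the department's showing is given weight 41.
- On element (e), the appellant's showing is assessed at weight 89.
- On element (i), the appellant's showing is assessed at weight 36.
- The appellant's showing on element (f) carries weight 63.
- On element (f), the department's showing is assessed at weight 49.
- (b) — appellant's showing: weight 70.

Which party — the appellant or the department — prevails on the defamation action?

— Issue I —
At Stage I.1 the appellant must meet a substantially-more-likely showing (weight is at least 73): on (a) the weight is 75, ≥ 73, so (a) meets the standard.
  Stage I.1 carried; the burden remains with the appellant.
At Stage I.2 the appellant must meet a more-likely-than-not showing (weight is at least 55): on (b) the weight is 70 less the opposing 14 gives net 56, which does reach 55, so (b) meets the standard.
  Stage I.2 carried; the burden shifts to the department.
At Stage I.3 the department must meet any credible evidence (weight is at least 19): on (c) the weight is 23 less the opposing 8 gives net 15, which does not reach 19, so (c) does not meet the standard.
  Not every element is met, so the department fails to carry Stage I.3.
So the appellant prevails on this issue.
— Issue II —
At Stage II.1 the appellant must meet the preponderance of the evidence (weight exceeds 48): on (d) the weight is 48, which does not exceed 48, so (d) does not meet the standard; on (e) the weight is 89 less the opposing 41 gives net 48, which does not exceed 48, so (e) does not meet the standard.
  The appellant does not carry Stage II.1.
The analysis ends at Stage II.1; the department prevails on this issue.
— Issue III —
Stage III.1 — burden on appellant; standard: a preponderance (weight is at least 55).
    (g): 55 ≥ 55 [met]
    (h): 67 − 12 = 55 ≥ 55 [met]
  The appellant carries Stage III.1; the department now bears the burden.
Stage III.2 — burden on department; standard: a preponderance (weight is at least 55).
    (i): 91 − 36 = 55 ≥ 55 [met]
    (j): 68 − 13 = 55 ≥ 55 [met]
  Stage III.2 carried; the final stage is satisfied.
Every stage carried; the department prevails on this issue.
Per-issue: Issue I → appellant; Issue II → department; Issue III → department. The appellant must prevail on every issue; overall, the department prevails.

department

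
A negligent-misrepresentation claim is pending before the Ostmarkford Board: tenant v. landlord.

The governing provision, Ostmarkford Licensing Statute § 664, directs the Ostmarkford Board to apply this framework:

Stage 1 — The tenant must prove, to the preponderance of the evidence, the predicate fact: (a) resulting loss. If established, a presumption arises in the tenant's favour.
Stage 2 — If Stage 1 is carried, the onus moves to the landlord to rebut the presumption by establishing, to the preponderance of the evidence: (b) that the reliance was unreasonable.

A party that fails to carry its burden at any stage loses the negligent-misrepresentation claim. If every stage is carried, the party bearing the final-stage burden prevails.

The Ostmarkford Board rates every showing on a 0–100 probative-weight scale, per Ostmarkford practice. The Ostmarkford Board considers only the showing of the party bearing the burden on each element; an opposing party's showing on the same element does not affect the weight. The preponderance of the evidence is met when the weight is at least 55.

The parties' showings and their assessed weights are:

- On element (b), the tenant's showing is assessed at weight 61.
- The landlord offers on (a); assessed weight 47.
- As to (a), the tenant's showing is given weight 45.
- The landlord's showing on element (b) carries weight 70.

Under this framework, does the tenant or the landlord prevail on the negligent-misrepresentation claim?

Stage 1 (tenant, the preponderance of the evidence, weight is at least 55): (a) 45 (landlord's 47 disregarded) < 55 — fails.
  The tenant does not carry Stage 1.
The analysis ends at Stage 1; the landlord prevails.

landlord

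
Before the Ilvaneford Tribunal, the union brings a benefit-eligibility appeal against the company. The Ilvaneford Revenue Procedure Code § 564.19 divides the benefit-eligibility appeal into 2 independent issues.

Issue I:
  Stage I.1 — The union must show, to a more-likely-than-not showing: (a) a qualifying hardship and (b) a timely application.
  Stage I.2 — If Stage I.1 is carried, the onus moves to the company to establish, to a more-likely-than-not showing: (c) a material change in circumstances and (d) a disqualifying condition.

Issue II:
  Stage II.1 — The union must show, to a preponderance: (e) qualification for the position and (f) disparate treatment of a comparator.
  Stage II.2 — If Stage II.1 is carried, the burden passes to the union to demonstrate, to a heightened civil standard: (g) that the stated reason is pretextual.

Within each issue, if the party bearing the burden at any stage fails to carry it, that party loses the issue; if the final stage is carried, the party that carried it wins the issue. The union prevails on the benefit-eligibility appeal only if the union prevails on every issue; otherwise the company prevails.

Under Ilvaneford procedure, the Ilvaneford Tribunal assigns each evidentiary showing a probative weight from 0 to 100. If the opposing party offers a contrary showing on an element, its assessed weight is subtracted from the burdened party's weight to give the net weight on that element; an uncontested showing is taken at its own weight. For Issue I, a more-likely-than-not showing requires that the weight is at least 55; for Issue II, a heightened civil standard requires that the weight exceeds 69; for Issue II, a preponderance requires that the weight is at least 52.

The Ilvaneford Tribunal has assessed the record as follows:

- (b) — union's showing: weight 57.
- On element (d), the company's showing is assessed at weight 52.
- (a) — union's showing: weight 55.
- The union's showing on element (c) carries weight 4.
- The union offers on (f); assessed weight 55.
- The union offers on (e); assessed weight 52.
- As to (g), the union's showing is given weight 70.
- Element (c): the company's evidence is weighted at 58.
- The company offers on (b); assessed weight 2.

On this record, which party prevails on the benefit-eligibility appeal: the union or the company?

union

— Issue I —
Stage I.1 — burden on union; standard: a more-likely-than-not showing (weight is at least 55).
    (a): 55 ≥ 55 [met]
    (b): 57 − 2 = 55 ≥ 55 [met]
  The union carries Stage I.1; the company now bears the burden.
Stage I.2 — burden on company; standard: a more-likely-than-not showing (weight is at least 55).
    (c): 58 − 4 = 54 < 55 [not met]
    (d): 52 < 55 [not met]
  Not every element is met, so the company fails to carry Stage I.2.
The analysis ends at Stage I.2; the union prevails on this issue.
— Issue II —
Stage II.1 — burden on union; standard: a preponderance (weight is at least 52).
    (e): 52 ≥ 52 [met]
    (f): 55 ≥ 52 [met]
  Stage II.1 carried; the burden remains with the union.
Stage II.2 — burden on union; standard: a heightened civil standard (weight exceeds 69).
    (g): 70 > 69 [met]
  All elements met at the final stage.
Every stage carried; the union prevails on this issue.
Per-issue: Issue I → union; Issue II → union. The union must prevail on every issue; overall, the union prevails.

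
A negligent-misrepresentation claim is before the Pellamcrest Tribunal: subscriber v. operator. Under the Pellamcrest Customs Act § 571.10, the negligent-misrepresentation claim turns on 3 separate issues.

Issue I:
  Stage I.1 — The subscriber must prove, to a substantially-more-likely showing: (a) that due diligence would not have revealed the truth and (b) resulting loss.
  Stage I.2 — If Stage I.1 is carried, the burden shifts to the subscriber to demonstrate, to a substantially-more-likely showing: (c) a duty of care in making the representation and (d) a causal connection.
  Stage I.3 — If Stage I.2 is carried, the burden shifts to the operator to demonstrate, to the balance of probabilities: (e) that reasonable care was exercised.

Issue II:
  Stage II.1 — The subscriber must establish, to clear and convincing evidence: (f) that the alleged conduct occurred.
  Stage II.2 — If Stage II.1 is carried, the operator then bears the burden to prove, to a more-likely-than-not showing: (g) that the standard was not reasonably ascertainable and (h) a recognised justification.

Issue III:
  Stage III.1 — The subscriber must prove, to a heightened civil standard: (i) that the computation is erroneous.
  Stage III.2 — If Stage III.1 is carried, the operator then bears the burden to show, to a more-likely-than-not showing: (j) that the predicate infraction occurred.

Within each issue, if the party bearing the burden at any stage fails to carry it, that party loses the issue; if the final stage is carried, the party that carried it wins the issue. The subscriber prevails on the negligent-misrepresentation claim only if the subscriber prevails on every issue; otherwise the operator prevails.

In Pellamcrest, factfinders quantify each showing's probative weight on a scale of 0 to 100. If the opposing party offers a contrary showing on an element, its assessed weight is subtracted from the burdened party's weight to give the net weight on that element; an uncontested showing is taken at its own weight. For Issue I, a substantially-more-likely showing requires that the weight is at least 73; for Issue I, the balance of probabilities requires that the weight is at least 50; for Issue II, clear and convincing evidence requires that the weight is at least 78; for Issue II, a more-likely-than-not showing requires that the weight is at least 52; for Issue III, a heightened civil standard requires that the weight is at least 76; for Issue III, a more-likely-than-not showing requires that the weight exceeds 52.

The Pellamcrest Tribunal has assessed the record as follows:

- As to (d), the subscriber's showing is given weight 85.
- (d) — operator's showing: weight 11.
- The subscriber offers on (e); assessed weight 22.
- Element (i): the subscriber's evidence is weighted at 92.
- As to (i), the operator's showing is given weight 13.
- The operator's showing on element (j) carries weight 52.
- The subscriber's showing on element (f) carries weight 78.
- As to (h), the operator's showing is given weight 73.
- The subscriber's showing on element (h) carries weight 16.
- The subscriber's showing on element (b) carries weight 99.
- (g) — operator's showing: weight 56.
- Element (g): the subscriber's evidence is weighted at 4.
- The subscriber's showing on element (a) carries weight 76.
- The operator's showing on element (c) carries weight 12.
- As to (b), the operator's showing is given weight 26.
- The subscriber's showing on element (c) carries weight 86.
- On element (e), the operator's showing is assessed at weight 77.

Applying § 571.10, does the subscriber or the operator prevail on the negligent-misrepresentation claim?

operator

— Issue I —
Stage I.1 — burden on subscriber; standard: a substantially-more-likely showing (weight is at least 73).
    (a): 76 ≥ 73 [met]
    (b): 99 − 26 = 73 ≥ 73 [met]
  Stage I.1 carried; the burden remains with the subscriber.
Stage I.2 — burden on subscriber; standard: a substantially-more-likely showing (weight is at least 73).
    (c): 86 − 12 = 74 ≥ 73 [met]
    (d): 85 − 11 = 74 ≥ 73 [met]
  The subscriber carries Stage I.2; the operator now bears the burden.
Stage I.3 — burden on operator; standard: the balance of probabilities (weight is at least 50).
    (e): 77 − 22 = 55 ≥ 50 [met]
  The operator carries the last stage.
Every stage carried; the operator prevails on this issue.
— Issue II —
Stage II.1 — burden on subscriber; standard: clear and convincing evidence (weight is at least 78).
    (f): 78 ≥ 78 [met]
  All elements met. The burden passes to the operator.
Stage II.2 — burden on operator; standard: a more-likely-than-not showing (weight is at least 52).
    (g): 56 − 4 = 52 ≥ 52 [met]
    (h): 73 − 16 = 57 ≥ 52 [met]
  The operator carries the last stage.
Every stage carried; the operator prevails on this issue.
— Issue III —
Stage III.1 (subscriber, a heightened civil standard, weight is at least 76): (i) net 92−13=79 ≥ 76 — meets.
  The subscriber carries Stage III.1; the operator now bears the burden.
Stage III.2 (operator, a more-likely-than-not showing, weight exceeds 52): (j) 52 ≤ 52 — fails.
  Stage III.2 not carried; the operator fails its burden.
So the subscriber prevails on this issue.
Per-issue: Issue I → operator; Issue II → operator; Issue III → subscriber. The subscriber must prevail on every issue; overall, the operator prevails.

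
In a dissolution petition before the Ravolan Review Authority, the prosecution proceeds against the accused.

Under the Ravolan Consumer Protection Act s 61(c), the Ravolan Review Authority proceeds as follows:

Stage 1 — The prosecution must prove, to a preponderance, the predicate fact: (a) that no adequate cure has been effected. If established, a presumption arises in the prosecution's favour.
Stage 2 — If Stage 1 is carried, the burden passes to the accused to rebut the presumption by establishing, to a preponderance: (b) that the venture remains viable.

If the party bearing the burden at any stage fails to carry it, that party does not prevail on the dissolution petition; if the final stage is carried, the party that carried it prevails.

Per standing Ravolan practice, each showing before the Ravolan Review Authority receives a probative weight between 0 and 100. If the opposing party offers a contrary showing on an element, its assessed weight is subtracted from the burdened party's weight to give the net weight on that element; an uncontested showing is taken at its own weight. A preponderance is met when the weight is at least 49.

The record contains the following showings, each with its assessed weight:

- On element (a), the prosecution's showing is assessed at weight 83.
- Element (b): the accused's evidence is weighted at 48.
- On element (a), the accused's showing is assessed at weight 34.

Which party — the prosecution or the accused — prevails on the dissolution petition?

Stage 1 (prosecution, a preponderance, weight is at least 49): (a) net 83−34=49 ≥ 49 — meets.
  Stage 1 is satisfied; the onus moves to the accused.
Stage 2 (accused, a preponderance, weight is at least 49): (b) 48 < 49 — fails.
  The accused does not carry Stage 2.
The analysis ends at Stage 2; the prosecution prevails.

prosecution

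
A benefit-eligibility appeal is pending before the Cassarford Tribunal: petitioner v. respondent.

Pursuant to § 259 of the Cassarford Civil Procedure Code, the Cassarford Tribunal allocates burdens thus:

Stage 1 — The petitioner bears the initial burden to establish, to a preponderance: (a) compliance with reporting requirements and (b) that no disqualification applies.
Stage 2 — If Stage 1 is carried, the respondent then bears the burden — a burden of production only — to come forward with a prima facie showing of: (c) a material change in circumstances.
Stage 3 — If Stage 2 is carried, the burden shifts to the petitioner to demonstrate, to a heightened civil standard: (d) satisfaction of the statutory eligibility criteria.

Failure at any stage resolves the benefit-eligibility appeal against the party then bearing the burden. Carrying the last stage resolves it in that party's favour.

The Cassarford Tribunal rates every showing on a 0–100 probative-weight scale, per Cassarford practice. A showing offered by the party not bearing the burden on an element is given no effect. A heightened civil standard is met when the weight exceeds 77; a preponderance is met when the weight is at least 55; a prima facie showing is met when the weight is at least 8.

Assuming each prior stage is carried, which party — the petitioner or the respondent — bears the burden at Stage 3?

petitioner

Stage 3's rule assigns the burden to the petitioner (to a heightened civil standard).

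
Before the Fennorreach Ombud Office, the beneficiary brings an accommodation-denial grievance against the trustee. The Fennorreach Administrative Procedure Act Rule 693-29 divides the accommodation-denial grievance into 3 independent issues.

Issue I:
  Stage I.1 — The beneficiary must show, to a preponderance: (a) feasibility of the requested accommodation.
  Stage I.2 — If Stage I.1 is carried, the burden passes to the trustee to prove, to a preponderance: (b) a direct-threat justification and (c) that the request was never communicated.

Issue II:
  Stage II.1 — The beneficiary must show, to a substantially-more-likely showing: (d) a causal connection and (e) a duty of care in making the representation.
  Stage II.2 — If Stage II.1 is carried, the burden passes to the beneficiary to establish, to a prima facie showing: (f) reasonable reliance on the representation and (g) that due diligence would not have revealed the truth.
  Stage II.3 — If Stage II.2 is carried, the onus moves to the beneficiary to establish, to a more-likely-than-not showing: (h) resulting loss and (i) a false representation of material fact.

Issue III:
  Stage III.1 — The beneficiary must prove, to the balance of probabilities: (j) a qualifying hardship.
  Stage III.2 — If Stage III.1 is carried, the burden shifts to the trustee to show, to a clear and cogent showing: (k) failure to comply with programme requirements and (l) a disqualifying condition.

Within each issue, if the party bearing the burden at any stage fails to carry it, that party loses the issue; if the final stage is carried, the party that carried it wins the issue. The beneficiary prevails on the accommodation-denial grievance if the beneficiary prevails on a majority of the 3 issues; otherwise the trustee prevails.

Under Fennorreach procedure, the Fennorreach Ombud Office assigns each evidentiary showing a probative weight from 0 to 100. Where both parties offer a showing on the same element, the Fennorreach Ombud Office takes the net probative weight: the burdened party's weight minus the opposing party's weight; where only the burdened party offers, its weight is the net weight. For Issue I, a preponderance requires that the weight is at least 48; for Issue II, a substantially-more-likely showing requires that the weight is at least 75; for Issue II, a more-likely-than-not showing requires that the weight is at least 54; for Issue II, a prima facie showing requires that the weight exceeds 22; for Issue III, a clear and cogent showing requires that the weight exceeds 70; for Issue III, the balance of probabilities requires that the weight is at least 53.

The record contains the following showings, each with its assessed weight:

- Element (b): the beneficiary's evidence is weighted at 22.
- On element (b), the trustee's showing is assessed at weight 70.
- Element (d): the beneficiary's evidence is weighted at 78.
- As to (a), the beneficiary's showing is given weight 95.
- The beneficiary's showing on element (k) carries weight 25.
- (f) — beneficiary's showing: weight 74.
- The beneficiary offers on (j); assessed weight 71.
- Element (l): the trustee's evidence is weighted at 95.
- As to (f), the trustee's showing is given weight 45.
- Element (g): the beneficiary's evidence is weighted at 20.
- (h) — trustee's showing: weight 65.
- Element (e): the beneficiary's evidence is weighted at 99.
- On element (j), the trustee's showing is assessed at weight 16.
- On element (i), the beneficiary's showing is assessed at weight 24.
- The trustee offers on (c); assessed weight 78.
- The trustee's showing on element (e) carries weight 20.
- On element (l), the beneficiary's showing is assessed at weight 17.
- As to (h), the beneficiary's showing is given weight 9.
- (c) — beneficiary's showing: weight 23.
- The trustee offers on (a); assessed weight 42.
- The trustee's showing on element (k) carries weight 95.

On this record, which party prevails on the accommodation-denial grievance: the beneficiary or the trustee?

— Issue I —
Stage I.1 (beneficiary, a preponderance, weight is at least 48): (a) net 95−42=53 ≥ 48 — meets.
  The beneficiary carries Stage I.1; the trustee now bears the burden.
Stage I.2 (trustee, a preponderance, weight is at least 48): (b) net 70−22=48 ≥ 48 — meets; (c) net 78−23=55 ≥ 48 — meets.
  All elements met at the final stage.
Every stage carried; the trustee prevails on this issue.
— Issue II —
Stage II.1 (beneficiary, a substantially-more-likely showing, weight is at least 75): (d) 78 ≥ 75 — meets; (e) net 99−20=79 ≥ 75 — meets.
  Stage II.1 carried; the burden remains with the beneficiary.
Stage II.2 (beneficiary, a prima facie showing, weight exceeds 22): (f) net 74−45=29 > 22 — meets; (g) 20 ≤ 22 — fails.
  The beneficiary does not carry Stage II.2.
So the trustee prevails on this issue.
— Issue III —
Stage III.1 (beneficiary, the balance of probabilities, weight is at least 53): (j) net 71−16=55 ≥ 53 — meets.
  The beneficiary carries Stage III.1; the trustee now bears the burden.
Stage III.2 (trustee, a clear and cogent showing, weight exceeds 70): (k) net 95−25=70 ≤ 70 — fails; (l) net 95−17=78 > 70 — meets.
  Stage III.2 not carried; the trustee fails its burden.
The beneficiary prevails on this issue.
Per-issue: Issue I → trustee; Issue II → trustee; Issue III → beneficiary. The beneficiary must prevail on a majority of issues; overall, the trustee prevails.

trustee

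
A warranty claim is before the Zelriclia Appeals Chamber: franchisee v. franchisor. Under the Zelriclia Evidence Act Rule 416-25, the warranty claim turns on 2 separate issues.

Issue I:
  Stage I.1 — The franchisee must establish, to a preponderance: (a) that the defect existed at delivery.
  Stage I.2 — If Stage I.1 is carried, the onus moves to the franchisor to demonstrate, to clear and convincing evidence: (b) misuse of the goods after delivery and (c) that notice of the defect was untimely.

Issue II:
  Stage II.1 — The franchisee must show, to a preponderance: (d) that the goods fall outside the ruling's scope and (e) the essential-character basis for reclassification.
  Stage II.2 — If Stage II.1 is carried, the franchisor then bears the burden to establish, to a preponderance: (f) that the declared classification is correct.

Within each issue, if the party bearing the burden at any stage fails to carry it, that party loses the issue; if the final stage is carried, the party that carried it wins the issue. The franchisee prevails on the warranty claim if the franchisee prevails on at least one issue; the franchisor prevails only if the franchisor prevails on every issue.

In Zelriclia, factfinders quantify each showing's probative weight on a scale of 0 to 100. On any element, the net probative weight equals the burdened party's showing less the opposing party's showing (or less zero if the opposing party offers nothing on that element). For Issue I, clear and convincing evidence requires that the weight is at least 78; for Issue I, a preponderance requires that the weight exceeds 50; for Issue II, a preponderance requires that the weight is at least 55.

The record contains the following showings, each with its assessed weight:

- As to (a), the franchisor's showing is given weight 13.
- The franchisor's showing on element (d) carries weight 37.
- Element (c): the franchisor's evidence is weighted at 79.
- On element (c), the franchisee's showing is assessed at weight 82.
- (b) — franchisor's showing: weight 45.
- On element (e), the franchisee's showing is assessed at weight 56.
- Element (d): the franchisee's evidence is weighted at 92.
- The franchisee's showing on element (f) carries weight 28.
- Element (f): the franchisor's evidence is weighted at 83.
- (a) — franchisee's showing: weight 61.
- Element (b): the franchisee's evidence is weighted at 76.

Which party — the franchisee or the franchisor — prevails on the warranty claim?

— Issue I —
Stage I.1 — burden on franchisee; standard: a preponderance (weight exceeds 50).
    (a): 61 − 13 = 48 ≤ 50 [not met]
  The franchisee does not carry Stage I.1.
So the franchisor prevails on this issue.
— Issue II —
Stage II.1 (franchisee, a preponderance, weight is at least 55): (d) net 92−37=55 ≥ 55 — meets; (e) 56 ≥ 55 — meets.
  Stage II.1 is satisfied; the onus moves to the franchisor.
Stage II.2 (franchisor, a preponderance, weight is at least 55): (f) net 83−28=55 ≥ 55 — meets.
  The franchisor carries the last stage.
All stages carried — the franchisor prevails on this issue.
Per-issue: Issue I → franchisor; Issue II → franchisor. The franchisee must prevail on at least one issue; overall, the franchisor prevails.

franchisor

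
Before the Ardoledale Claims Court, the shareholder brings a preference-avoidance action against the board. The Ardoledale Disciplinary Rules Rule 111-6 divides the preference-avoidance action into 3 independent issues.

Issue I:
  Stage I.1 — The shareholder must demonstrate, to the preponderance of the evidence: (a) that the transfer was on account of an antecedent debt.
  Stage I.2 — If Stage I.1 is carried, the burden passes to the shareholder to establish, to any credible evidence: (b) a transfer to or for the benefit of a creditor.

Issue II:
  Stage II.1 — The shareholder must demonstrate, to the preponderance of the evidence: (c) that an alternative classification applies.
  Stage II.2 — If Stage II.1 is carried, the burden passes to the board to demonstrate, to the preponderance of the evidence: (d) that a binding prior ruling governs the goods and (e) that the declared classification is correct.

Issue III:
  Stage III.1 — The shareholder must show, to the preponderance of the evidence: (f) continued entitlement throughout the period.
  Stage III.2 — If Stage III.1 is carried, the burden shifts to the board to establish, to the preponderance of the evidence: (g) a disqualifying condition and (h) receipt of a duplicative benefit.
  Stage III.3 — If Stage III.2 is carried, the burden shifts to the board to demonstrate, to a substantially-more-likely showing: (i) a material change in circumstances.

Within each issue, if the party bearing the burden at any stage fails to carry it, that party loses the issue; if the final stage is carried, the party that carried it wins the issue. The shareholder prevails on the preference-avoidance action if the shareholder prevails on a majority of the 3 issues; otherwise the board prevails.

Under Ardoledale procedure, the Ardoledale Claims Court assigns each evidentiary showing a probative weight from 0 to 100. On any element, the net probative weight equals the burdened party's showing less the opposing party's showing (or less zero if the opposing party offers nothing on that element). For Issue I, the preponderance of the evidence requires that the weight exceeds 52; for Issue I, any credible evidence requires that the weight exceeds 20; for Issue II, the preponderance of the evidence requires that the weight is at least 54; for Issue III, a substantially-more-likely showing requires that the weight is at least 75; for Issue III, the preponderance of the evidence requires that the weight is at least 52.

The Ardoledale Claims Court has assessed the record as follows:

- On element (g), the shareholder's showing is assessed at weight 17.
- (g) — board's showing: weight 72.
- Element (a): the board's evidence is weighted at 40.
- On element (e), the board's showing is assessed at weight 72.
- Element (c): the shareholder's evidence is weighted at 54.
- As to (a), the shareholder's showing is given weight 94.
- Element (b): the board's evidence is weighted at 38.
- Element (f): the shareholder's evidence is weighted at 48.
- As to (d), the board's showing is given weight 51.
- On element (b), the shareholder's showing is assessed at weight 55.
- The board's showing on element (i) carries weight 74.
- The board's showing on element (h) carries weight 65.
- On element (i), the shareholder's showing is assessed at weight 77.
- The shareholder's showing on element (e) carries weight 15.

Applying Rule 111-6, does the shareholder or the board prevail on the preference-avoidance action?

board

— Issue I —
Stage I.1 — burden on shareholder; standard: the preponderance of the evidence (weight exceeds 52).
    (a): 94 − 40 = 54 > 52 [met]
  Stage I.1 is satisfied; the shareholder continues to bear the burden.
Stage I.2 — burden on shareholder; standard: any credible evidence (weight exceeds 20).
    (b): 55 − 38 = 17 ≤ 20 [not met]
  The shareholder does not carry Stage I.2.
The analysis ends at Stage I.2; the board prevails on this issue.
— Issue II —
Stage II.1 (shareholder, the preponderance of the evidence, weight is at least 54): (c) 54 ≥ 54 — meets.
  All elements met. The burden passes to the board.
Stage II.2 (board, the preponderance of the evidence, weight is at least 54): (d) 51 < 54 — fails; (e) net 72−15=57 ≥ 54 — meets.
  The board does not carry Stage II.2.
The analysis ends at Stage II.2; the shareholder prevails on this issue.
— Issue III —
Stage III.1 (shareholder, the preponderance of the evidence, weight is at least 52): (f) 48 < 52 — fails.
  The shareholder does not carry Stage III.1.
So the board prevails on this issue.
Per-issue: Issue I → board; Issue II → shareholder; Issue III → board. The shareholder must prevail on a majority of issues; overall, the board prevails.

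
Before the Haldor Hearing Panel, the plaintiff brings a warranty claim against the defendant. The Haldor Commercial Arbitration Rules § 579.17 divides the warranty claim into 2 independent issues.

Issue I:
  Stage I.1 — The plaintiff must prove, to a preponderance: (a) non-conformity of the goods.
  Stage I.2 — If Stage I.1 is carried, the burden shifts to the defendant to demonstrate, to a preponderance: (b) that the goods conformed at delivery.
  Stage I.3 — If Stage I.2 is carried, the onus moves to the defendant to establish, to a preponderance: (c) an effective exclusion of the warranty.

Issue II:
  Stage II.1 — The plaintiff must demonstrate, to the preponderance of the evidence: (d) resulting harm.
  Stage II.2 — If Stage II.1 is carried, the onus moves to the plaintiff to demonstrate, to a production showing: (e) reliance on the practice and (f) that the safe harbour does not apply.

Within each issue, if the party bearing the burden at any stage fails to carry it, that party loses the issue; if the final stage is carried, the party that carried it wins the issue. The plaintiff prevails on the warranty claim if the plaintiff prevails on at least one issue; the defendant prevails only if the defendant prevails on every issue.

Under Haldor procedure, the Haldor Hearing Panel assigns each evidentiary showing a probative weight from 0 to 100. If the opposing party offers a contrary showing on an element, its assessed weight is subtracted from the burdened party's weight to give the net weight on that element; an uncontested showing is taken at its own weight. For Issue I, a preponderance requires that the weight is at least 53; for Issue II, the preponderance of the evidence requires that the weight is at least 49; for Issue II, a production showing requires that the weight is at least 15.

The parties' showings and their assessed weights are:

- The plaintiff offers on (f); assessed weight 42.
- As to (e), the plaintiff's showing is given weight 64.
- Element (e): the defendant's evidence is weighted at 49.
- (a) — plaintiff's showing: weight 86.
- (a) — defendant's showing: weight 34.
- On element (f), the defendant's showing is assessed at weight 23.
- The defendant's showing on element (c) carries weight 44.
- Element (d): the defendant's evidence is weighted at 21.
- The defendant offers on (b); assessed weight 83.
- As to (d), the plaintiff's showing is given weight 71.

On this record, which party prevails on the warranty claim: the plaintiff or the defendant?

— Issue I —
Stage I.1 — burden on plaintiff; standard: a preponderance (weight is at least 53).
    (a): 86 − 34 = 52 < 53 [not met]
  The plaintiff does not carry Stage I.1.
The analysis ends at Stage I.1; the defendant prevails on this issue.
— Issue II —
At Stage II.1 the plaintiff must meet the preponderance of the evidence (weight is at least 49): on (d) the weight is 71 less the opposing 21 gives net 50, which does reach 49, so (d) meets the standard.
  Stage II.1 carried; the burden remains with the plaintiff.
At Stage II.2 the plaintiff must meet a production showing (weight is at least 15): on (e) the weight is 64 less the opposing 49 gives net 15, which does reach 15, so (e) meets the standard; on (f) the weight is 42 less the opposing 23 gives net 19, ≥ 15, so (f) meets the standard.
  Stage II.2 carried; the final stage is satisfied.
Every stage carried; the plaintiff prevails on this issue.
Per-issue: Issue I → defendant; Issue II → plaintiff. The plaintiff must prevail on at least one issue; overall, the plaintiff prevails.

plaintiff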